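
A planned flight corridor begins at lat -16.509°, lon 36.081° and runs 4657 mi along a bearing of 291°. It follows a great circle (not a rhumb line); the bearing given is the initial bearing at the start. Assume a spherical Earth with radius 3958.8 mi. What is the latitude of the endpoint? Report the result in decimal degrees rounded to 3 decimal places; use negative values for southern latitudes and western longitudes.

latitude 12.006°

The arc subtends δ = 4657/3958.8 = 1.176367 rad at the centre.
Start latitude φ₁ = -0.288136 rad; initial bearing θ = 5.078908 rad.
Destination latitude: φ₂ = arcsin( sin φ₁ cos δ + cos φ₁ sin δ cos θ ) = arcsin(0.208012) = 12.006°.
Then Δλ = atan2(-0.826365, 0.443392) = -1.078333 rad, from sin θ sin δ cos φ₁ over cos δ − sin φ₁ sin φ₂.
λ₂ = 36.081° + -61.784° = -25.703°.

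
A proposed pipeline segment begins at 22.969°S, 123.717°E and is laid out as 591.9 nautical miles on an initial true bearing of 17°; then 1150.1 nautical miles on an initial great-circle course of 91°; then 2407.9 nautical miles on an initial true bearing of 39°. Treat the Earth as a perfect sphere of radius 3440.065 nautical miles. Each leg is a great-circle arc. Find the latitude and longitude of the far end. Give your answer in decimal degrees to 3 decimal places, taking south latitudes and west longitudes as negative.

Apply the spherical direct solution leg by leg, carrying full precision between legs.
Leg 1: from (-22.969°, 123.717°), δ = 591.9/3440.065 = 0.172061 rad, θ = 17° → φ = -13.516°, λ = 126.668°.
Leg 2: from (-13.516°, 126.668°), δ = 1150.1/3440.065 = 0.334325 rad, θ = 91° → φ = -13.082°, λ = 146.352°.
Leg 3: from (-13.082°, 146.352°), δ = 2407.9/3440.065 = 0.699958 rad, θ = 39° → φ = 18.331°, λ = 171.633°.

latitude 18.331°, longitude 171.633°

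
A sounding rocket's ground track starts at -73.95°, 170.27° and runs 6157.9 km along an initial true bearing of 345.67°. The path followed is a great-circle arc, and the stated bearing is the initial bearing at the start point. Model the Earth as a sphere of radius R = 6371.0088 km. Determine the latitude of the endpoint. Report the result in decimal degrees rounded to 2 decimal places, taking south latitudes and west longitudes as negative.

latitude -19.00°

Angular distance δ = d/R = 6157.9 / 6371.0088 = 0.966550 rad.
Converting: φ₁ = -1.290671 rad, θ = 6.033080 rad.
Destination latitude: φ₂ = arcsin( sin φ₁ cos δ + cos φ₁ sin δ cos θ ) = arcsin(-0.325554) = -19.00°.
For the longitude increment, Δλ = atan2( sin θ sin δ cos φ₁, cos δ − sin φ₁ sin φ₂ ) = atan2(-0.056313, 0.255277) = -12.44°.
λ₂ = 170.27° + -12.44° = 157.83°.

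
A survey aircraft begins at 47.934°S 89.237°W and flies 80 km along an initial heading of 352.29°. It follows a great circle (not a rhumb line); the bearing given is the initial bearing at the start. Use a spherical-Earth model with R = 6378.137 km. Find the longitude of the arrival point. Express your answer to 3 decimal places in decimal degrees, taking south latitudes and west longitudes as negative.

longitude -89.379°

The arc subtends δ = 80/6378.137 = 0.012543 rad at the centre.
With φ₁ = -47.934° = -0.836606 rad and θ = 352.29° = 6.148620 rad:
sin φ₂ = sin φ₁ cos δ + cos φ₁ sin δ cos θ = (-0.742374)(0.999921) + (0.669986)(0.012543)(0.990960) = -0.733988
φ₂ = asin(-0.733988) = -0.824175 rad = -47.222°.
Then Δλ = atan2(-0.001127, 0.455028) = -0.002478 rad, from sin θ sin δ cos φ₁ over cos δ − sin φ₁ sin φ₂.
Hence λ₂ = -89.237° + -0.142° = -89.379°.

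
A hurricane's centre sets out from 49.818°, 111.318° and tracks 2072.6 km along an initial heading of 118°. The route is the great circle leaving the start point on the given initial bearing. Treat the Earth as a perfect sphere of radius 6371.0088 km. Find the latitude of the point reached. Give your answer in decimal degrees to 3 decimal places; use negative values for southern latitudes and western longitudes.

Angular distance δ = d/R = 2072.6 / 6371.0088 = 0.325317 rad.
Converting: φ₁ = 0.869488 rad, θ = 2.059489 rad.
Applying the spherical law of cosines for sides, sin φ₂ = sin φ₁ cos δ + cos φ₁ sin δ cos θ = 0.627113, so φ₂ = 38.837°.
For the longitude increment, Δλ = atan2( sin θ sin δ cos φ₁, cos δ − sin φ₁ sin φ₂ ) = atan2(0.182079, 0.468436) = 21.241°.
λ₂ = 111.318° + 21.241° = 132.559°.

latitude 38.837°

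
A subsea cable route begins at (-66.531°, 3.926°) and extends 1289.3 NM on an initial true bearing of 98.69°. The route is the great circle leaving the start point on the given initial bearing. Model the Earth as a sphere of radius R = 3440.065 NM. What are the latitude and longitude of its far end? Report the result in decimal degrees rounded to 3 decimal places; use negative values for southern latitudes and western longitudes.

Central angle δ = d/R = 0.374789 rad.
Start latitude φ₁ = -1.161185 rad; initial bearing θ = 1.722465 rad.
Applying the spherical law of cosines for sides, sin φ₂ = sin φ₁ cos δ + cos φ₁ sin δ cos θ = -0.875630, so φ₂ = -61.120°.
Δλ = atan2( sin θ sin δ cos φ₁ , cos δ − sin φ₁ sin φ₂ ) = atan2(0.144117, 0.127391) = 0.846928 rad = 48.525°.
λ₂ = 3.926° + 48.525° = 52.451°.

latitude -61.120°, longitude 52.451°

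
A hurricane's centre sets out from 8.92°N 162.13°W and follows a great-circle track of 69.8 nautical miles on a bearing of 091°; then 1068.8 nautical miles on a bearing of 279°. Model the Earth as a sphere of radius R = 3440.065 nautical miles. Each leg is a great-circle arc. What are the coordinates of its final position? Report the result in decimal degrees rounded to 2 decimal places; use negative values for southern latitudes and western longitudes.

latitude 11.22°, longitude -178.88°

Apply the spherical direct solution leg by leg, carrying full precision between legs.
Leg 1: from (8.92°, -162.13°), δ = 69.8/3440.065 = 0.020290 rad, θ = 91° → φ = 8.90°, λ = -160.95°.
Leg 2: from (8.90°, -160.95°), δ = 1068.8/3440.065 = 0.310692 rad, θ = 279° → φ = 11.22°, λ = -178.88°.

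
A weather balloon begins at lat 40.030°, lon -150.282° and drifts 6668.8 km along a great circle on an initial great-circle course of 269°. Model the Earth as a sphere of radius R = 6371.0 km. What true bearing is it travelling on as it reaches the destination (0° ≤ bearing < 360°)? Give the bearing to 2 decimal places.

The arc subtends δ = 6668.8/6371 = 1.046743 rad at the centre.
Start latitude φ₁ = 0.698655 rad; initial bearing θ = 4.694936 rad.
Destination latitude: φ₂ = arcsin( sin φ₁ cos δ + cos φ₁ sin δ cos θ ) = arcsin(0.310277) = 18.076°.
Δλ = atan2( sin θ sin δ cos φ₁ , cos δ − sin φ₁ sin φ₂ ) = atan2(-0.662847, 0.300827) = -1.144754 rad = -65.590°.
λ₂ = -150.282° + -65.590° = -215.872°, normalized to (−180°, 180°] → 144.128°.
The forward bearing on arrival equals the back-azimuth from the destination plus 180°.
Back-azimuth from P₂ (18.08°, 144.13°) to P₁ (40.03°, -150.28°), with Δλ' = λ₁ − λ₂ = -294.41°: atan2( sin Δλ' cos φ₁ , cos φ₂ sin φ₁ − sin φ₂ cos φ₁ cos Δλ' ) = 53.64°.
Final bearing = (53.64° + 180°) mod 360° = 233.64°.

final bearing 233.64°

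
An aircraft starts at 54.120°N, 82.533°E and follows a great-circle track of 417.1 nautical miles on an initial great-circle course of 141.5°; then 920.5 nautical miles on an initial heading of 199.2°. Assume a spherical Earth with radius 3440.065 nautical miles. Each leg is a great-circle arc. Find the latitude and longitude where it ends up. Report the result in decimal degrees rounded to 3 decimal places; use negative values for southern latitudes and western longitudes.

Apply the spherical direct solution leg by leg, carrying full precision between legs.
Leg 1: from (54.120°, 82.533°), δ = 417.1/3440.065 = 0.121248 rad, θ = 141.5° → φ = 48.488°, λ = 89.056°.
Leg 2: from (48.488°, 89.056°), δ = 920.5/3440.065 = 0.267582 rad, θ = 199.2° → φ = 33.827°, λ = 83.048°.

latitude 33.827°, longitude 83.048°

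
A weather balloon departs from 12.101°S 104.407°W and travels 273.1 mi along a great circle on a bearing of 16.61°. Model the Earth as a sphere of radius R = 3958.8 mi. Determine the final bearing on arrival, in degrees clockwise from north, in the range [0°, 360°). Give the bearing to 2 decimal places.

final bearing 16.41°

The arc subtends δ = 273.1/3958.8 = 0.068986 rad at the centre.
With φ₁ = -12.101° = -0.211202 rad and θ = 16.61° = 0.289899 rad:
sin φ₂ = sin φ₁ cos δ + cos φ₁ sin δ cos θ = (-0.209636)(0.997621) + (0.977780)(0.068931)(0.958273) = -0.144550
φ₂ = asin(-0.144550) = -0.145058 rad = -8.311°.
Then Δλ = atan2(0.019266, 0.967319) = 0.019915 rad, from sin θ sin δ cos φ₁ over cos δ − sin φ₁ sin φ₂.
Hence λ₂ = -104.407° + 1.141° = -103.266°.
The forward bearing on arrival equals the back-azimuth from the destination plus 180°.
Back-azimuth from P₂ (-8.31°, -103.27°) to P₁ (-12.10°, -104.41°), with Δλ' = λ₁ − λ₂ = -1.14°: atan2( sin Δλ' cos φ₁ , cos φ₂ sin φ₁ − sin φ₂ cos φ₁ cos Δλ' ) = 196.41°.
Final bearing = (196.41° + 180°) mod 360° = 16.41°.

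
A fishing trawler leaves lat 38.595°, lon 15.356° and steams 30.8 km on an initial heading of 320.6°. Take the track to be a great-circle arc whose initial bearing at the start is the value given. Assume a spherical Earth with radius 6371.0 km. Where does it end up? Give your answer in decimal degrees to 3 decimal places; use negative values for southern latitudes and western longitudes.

δ = 30.8/6371 = 0.004834 rad (0.2770°).
Converting: φ₁ = 0.673610 rad, θ = 5.595526 rad.
Destination latitude: φ₂ = arcsin( sin φ₁ cos δ + cos φ₁ sin δ cos θ ) = arcsin(0.626724) = 38.809°.
Then Δλ = atan2(-0.002398, 0.609031) = -0.003938 rad, from sin θ sin δ cos φ₁ over cos δ − sin φ₁ sin φ₂.
λ₂ = 15.356° + -0.226° = 15.130°.

latitude 38.809°, longitude 15.130°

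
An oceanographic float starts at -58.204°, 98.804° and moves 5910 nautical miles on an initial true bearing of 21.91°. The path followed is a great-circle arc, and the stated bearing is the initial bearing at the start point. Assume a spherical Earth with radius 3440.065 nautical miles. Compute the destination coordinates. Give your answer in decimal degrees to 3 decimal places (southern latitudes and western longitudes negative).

The arc subtends δ = 5910/3440.065 = 1.717991 rad at the centre.
Start latitude φ₁ = -1.015851 rad; initial bearing θ = 0.382402 rad.
Destination latitude: φ₂ = arcsin( sin φ₁ cos δ + cos φ₁ sin δ cos θ ) = arcsin(0.608207) = 37.460°.
For the longitude increment, Δλ = atan2( sin θ sin δ cos φ₁, cos δ − sin φ₁ sin φ₂ ) = atan2(0.194485, 0.370269) = 27.711°.
λ₂ = λ₁ + Δλ = 126.515°.

latitude 37.460°, longitude 126.515°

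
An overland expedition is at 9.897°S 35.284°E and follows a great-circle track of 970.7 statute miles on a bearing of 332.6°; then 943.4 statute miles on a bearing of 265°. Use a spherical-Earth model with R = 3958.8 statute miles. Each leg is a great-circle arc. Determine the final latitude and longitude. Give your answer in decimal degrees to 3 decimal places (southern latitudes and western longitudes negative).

latitude 1.360°, longitude 15.258°

Apply the spherical direct solution leg by leg, carrying full precision between legs.
Leg 1: from (-9.897°, 35.284°), δ = 970.7/3958.8 = 0.245201 rad, θ = 332.6° → φ = 2.612°, λ = 28.863°.
Leg 2: from (2.612°, 28.863°), δ = 943.4/3958.8 = 0.238305 rad, θ = 265° → φ = 1.360°, λ = 15.258°.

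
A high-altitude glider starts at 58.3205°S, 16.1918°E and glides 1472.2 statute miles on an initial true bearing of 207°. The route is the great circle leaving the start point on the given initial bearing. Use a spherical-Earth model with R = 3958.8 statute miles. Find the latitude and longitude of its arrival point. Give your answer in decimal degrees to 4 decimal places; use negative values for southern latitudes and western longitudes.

latitude -74.3355°, longitude -21.4683°

Central angle δ = d/R = 0.371880 rad.
Converting: φ₁ = -1.017885 rad, θ = 3.612832 rad.
sin φ₂ = sin φ₁ cos δ + cos φ₁ sin δ cos θ = (-0.850999)(0.931646) + (0.525167)(0.363368)(-0.891007) = -0.962859
φ₂ = asin(-0.962859) = -1.297400 rad = -74.3355°.
Then Δλ = atan2(-0.086635, 0.112253) = -0.657294 rad, from sin θ sin δ cos φ₁ over cos δ − sin φ₁ sin φ₂.
Hence λ₂ = 16.1918° + -37.6601° = -21.4683°.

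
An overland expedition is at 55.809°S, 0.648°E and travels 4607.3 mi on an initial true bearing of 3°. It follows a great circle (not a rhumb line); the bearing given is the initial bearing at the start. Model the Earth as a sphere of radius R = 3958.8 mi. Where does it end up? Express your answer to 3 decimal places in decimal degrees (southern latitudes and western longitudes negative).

Angular distance δ = d/R = 4607.3 / 3958.8 = 1.163812 rad.
With φ₁ = -55.809° = -0.974051 rad and θ = 3° = 0.052360 rad:
sin φ₂ = sin φ₁ cos δ + cos φ₁ sin δ cos θ = (-0.827169)(0.395842) + (0.561953)(0.918319)(0.998630) = 0.187917
φ₂ = asin(0.187917) = 0.189041 rad = 10.831°.
For the longitude increment, Δλ = atan2( sin θ sin δ cos φ₁, cos δ − sin φ₁ sin φ₂ ) = atan2(0.027008, 0.551281) = 2.805°.
λ₂ = λ₁ + Δλ = 3.453°.

latitude 10.831°, longitude 3.453°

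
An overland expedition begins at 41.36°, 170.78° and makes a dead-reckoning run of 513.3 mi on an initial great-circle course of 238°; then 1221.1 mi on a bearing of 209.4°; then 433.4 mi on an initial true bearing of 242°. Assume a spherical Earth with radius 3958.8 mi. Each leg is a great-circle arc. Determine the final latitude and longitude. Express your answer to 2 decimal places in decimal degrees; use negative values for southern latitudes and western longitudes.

Apply the spherical direct solution leg by leg, carrying full precision between legs.
Leg 1: from (41.36°, 170.78°), δ = 513.3/3958.8 = 0.129661 rad, θ = 238° → φ = 37.14°, λ = 162.87°.
Leg 2: from (37.14°, 162.87°), δ = 1221.1/3958.8 = 0.308452 rad, θ = 209.4° → φ = 21.38°, λ = 153.66°.
Leg 3: from (21.38°, 153.66°), δ = 433.4/3958.8 = 0.109478 rad, θ = 242° → φ = 18.33°, λ = 147.83°.

latitude 18.33°, longitude 147.83°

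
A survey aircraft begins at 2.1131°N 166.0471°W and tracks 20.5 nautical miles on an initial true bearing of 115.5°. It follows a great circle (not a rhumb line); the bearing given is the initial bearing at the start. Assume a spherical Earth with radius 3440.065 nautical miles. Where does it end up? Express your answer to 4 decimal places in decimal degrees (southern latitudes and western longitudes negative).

latitude 1.9661°, longitude -165.7387°

The arc subtends δ = 20.5/3440.065 = 0.005959 rad at the centre.
Converting: φ₁ = 0.036881 rad, θ = 2.015855 rad.
Applying the spherical law of cosines for sides, sin φ₂ = sin φ₁ cos δ + cos φ₁ sin δ cos θ = 0.034308, so φ₂ = 1.9661°.
For the longitude increment, Δλ = atan2( sin θ sin δ cos φ₁, cos δ − sin φ₁ sin φ₂ ) = atan2(0.005375, 0.998717) = 0.3084°.
λ₂ = -166.0471° + 0.3084° = -165.7387°.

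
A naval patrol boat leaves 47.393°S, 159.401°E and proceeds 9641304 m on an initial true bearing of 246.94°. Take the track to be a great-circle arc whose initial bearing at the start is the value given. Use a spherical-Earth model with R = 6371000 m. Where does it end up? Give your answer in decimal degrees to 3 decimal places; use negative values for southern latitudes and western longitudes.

latitude -17.879°, longitude 54.239°

The arc subtends δ = 9641304/6371000 = 1.513311 rad at the centre.
Start latitude φ₁ = -0.827164 rad; initial bearing θ = 4.309916 rad.
Applying the spherical law of cosines for sides, sin φ₂ = sin φ₁ cos δ + cos φ₁ sin δ cos θ = -0.307013, so φ₂ = -17.879°.
Then Δλ = atan2(-0.621844, -0.168512) = -1.835429 rad, from sin θ sin δ cos φ₁ over cos δ − sin φ₁ sin φ₂.
λ₂ = 159.401° + -105.162° = 54.239°.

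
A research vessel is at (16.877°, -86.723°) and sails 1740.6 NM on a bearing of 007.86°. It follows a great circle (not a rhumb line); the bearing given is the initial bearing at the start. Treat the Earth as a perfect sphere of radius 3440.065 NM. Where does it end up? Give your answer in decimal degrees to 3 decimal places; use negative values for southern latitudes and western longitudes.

latitude 45.510°, longitude -81.296°

Central angle δ = d/R = 0.505979 rad.
Start latitude φ₁ = 0.294559 rad; initial bearing θ = 0.137183 rad.
sin φ₂ = sin φ₁ cos δ + cos φ₁ sin δ cos θ = (0.290318)(0.874700) + (0.956930)(0.484664)(0.990605) = 0.713374
φ₂ = asin(0.713374) = 0.794301 rad = 45.510°.
Then Δλ = atan2(0.063425, 0.667595) = 0.094720 rad, from sin θ sin δ cos φ₁ over cos δ − sin φ₁ sin φ₂.
λ₂ = λ₁ + Δλ = -81.296°.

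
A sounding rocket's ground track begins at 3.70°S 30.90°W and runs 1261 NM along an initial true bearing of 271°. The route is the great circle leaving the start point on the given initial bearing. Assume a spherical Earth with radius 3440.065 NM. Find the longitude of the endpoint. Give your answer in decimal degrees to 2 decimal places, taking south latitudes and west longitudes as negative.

δ = 1261/3440.065 = 0.366563 rad (21.0025°).
Converting: φ₁ = -0.064577 rad, θ = 4.729842 rad.
sin φ₂ = sin φ₁ cos δ + cos φ₁ sin δ cos θ = (-0.064532)(0.933565) + (0.997916)(0.358409)(0.017452) = -0.054003
φ₂ = asin(-0.054003) = -0.054029 rad = -3.10°.
Δλ = atan2( sin θ sin δ cos φ₁ , cos δ − sin φ₁ sin φ₂ ) = atan2(-0.357607, 0.930080) = -0.367065 rad = -21.03°.
λ₂ = λ₁ + Δλ = -51.93°.

longitude -51.93°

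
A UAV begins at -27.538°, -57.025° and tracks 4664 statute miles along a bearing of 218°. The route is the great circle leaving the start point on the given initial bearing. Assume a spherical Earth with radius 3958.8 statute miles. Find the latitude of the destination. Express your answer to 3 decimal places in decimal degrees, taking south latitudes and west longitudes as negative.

latitude -55.333°

Angular distance δ = d/R = 4664 / 3958.8 = 1.178135 rad.
Start latitude φ₁ = -0.480629 rad; initial bearing θ = 3.804818 rad.
Applying the spherical law of cosines for sides, sin φ₂ = sin φ₁ cos δ + cos φ₁ sin δ cos θ = -0.822467, so φ₂ = -55.333°.
For the longitude increment, Δλ = atan2( sin θ sin δ cos φ₁, cos δ − sin φ₁ sin φ₂ ) = atan2(-0.504363, 0.002392) = -89.728°.
Hence λ₂ = -57.025° + -89.728° = -146.753°.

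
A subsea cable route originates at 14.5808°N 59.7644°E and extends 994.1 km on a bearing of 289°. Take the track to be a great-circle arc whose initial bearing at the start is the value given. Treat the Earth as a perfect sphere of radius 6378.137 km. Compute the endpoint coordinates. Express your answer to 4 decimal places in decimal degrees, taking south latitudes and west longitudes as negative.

latitude 17.3137°, longitude 50.9207°

δ = 994.1/6378.137 = 0.155861 rad (8.9302°).
Converting: φ₁ = 0.254483 rad, θ = 5.044002 rad.
Applying the spherical law of cosines for sides, sin φ₂ = sin φ₁ cos δ + cos φ₁ sin δ cos θ = 0.297604, so φ₂ = 17.3137°.
For the longitude increment, Δλ = atan2( sin θ sin δ cos φ₁, cos δ − sin φ₁ sin φ₂ ) = atan2(-0.142046, 0.912958) = -8.8437°.
λ₂ = λ₁ + Δλ = 50.9207°.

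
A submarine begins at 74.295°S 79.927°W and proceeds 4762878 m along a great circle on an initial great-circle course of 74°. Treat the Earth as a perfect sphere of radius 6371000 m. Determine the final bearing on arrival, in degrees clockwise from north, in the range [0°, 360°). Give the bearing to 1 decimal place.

Central angle δ = d/R = 0.747587 rad.
Start latitude φ₁ = -1.296692 rad; initial bearing θ = 1.291544 rad.
Applying the spherical law of cosines for sides, sin φ₂ = sin φ₁ cos δ + cos φ₁ sin δ cos θ = -0.655229, so φ₂ = -40.937°.
For the longitude increment, Δλ = atan2( sin θ sin δ cos φ₁, cos δ − sin φ₁ sin φ₂ ) = atan2(0.176902, 0.102563) = 59.896°.
λ₂ = -79.927° + 59.896° = -20.031°.
The forward bearing on arrival equals the back-azimuth from the destination plus 180°.
Back-azimuth from P₂ (-40.9°, -20.0°) to P₁ (-74.3°, -79.9°), with Δλ' = λ₁ − λ₂ = -59.9°: atan2( sin Δλ' cos φ₁ , cos φ₂ sin φ₁ − sin φ₂ cos φ₁ cos Δλ' ) = 200.1°.
Final bearing = (200.1° + 180°) mod 360° = 20.1°.

final bearing 20.1°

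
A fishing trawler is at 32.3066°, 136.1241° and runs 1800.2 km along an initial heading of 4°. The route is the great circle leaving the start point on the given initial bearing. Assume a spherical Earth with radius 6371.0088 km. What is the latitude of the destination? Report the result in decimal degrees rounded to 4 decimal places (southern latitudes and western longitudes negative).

δ = 1800.2/6371.0088 = 0.282561 rad (16.1896°).
Start latitude φ₁ = 0.563857 rad; initial bearing θ = 0.069813 rad.
sin φ₂ = sin φ₁ cos δ + cos φ₁ sin δ cos θ = (0.534450)(0.960344) + (0.845200)(0.278816)(0.997564) = 0.748337
φ₂ = asin(0.748337) = 0.845552 rad = 48.4466°.
For the longitude increment, Δλ = atan2( sin θ sin δ cos φ₁, cos δ − sin φ₁ sin φ₂ ) = atan2(0.016438, 0.560396) = 1.6802°.
λ₂ = λ₁ + Δλ = 137.8043°.

latitude 48.4466°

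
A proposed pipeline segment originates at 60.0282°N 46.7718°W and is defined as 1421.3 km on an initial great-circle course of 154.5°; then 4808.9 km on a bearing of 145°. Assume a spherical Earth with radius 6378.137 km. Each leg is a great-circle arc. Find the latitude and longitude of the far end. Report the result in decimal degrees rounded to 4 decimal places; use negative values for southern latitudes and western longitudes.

latitude 9.7479°, longitude -15.0917°

Apply the spherical direct solution leg by leg, carrying full precision between legs.
Leg 1: from (60.0282°, -46.7718°), δ = 1421.3/6378.137 = 0.222839 rad, θ = 154.5° → φ = 48.1764°, λ = -38.5690°.
Leg 2: from (48.1764°, -38.5690°), δ = 4808.9/6378.137 = 0.753966 rad, θ = 145° → φ = 9.7479°, λ = -15.0917°.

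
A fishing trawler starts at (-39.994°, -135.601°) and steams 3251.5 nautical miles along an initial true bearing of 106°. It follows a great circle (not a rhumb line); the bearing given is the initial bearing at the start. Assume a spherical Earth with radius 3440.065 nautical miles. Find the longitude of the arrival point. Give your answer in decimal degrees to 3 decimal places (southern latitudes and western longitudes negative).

longitude -66.979°

Central angle δ = d/R = 0.945186 rad.
Start latitude φ₁ = -0.698027 rad; initial bearing θ = 1.850049 rad.
Applying the spherical law of cosines for sides, sin φ₂ = sin φ₁ cos δ + cos φ₁ sin δ cos θ = -0.547539, so φ₂ = -33.198°.
For the longitude increment, Δλ = atan2( sin θ sin δ cos φ₁, cos δ − sin φ₁ sin φ₂ ) = atan2(0.596957, 0.233685) = 68.622°.
λ₂ = λ₁ + Δλ = -66.979°.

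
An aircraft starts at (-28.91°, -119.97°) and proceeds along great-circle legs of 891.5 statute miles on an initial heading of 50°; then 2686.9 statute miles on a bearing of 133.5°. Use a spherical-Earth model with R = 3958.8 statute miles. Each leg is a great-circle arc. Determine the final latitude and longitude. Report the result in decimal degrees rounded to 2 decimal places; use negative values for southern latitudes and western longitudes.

Apply the spherical direct solution leg by leg, carrying full precision between legs.
Leg 1: from (-28.91°, -119.97°), δ = 891.5/3958.8 = 0.225195 rad, θ = 50° → φ = -20.22°, λ = -109.47°.
Leg 2: from (-20.22°, -109.47°), δ = 2686.9/3958.8 = 0.678716 rad, θ = 133.5° → φ = -42.42°, λ = -71.38°.

latitude -42.42°, longitude -71.38°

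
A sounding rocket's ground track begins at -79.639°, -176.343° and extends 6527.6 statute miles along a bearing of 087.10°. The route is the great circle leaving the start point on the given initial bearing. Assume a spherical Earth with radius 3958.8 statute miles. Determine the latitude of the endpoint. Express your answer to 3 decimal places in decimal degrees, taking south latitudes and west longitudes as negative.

latitude 4.922°

The arc subtends δ = 6527.6/3958.8 = 1.648884 rad at the centre.
Start latitude φ₁ = -1.389963 rad; initial bearing θ = 1.520182 rad.
Applying the spherical law of cosines for sides, sin φ₂ = sin φ₁ cos δ + cos φ₁ sin δ cos θ = 0.085807, so φ₂ = 4.922°.
For the longitude increment, Δλ = atan2( sin θ sin δ cos φ₁, cos δ − sin φ₁ sin φ₂ ) = atan2(0.179072, 0.006400) = 87.953°.
λ₂ = -176.343° + 87.953° = -88.390°.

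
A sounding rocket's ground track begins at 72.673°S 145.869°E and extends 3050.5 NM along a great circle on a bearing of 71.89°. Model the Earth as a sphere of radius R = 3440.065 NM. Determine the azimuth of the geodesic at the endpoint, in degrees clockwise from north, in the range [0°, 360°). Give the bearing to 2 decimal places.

final bearing 19.52°

The arc subtends δ = 3050.5/3440.065 = 0.886757 rad at the centre.
Start latitude φ₁ = -1.268383 rad; initial bearing θ = 1.254717 rad.
Applying the spherical law of cosines for sides, sin φ₂ = sin φ₁ cos δ + cos φ₁ sin δ cos θ = -0.531503, so φ₂ = -32.107°.
Then Δλ = atan2(0.219387, 0.124545) = 1.054469 rad, from sin θ sin δ cos φ₁ over cos δ − sin φ₁ sin φ₂.
λ₂ = 145.869° + 60.417° = 206.286°, normalized to (−180°, 180°] → -153.714°.
The forward bearing on arrival equals the back-azimuth from the destination plus 180°.
Back-azimuth from P₂ (-32.11°, -153.71°) to P₁ (-72.67°, 145.87°), with Δλ' = λ₁ − λ₂ = 299.58°: atan2( sin Δλ' cos φ₁ , cos φ₂ sin φ₁ − sin φ₂ cos φ₁ cos Δλ' ) = 199.52°.
Final bearing = (199.52° + 180°) mod 360° = 19.52°.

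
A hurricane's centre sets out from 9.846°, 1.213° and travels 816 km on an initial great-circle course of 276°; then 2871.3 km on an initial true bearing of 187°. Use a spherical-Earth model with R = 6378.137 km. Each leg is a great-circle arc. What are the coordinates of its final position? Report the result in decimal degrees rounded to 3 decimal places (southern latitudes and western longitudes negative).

latitude -15.074°, longitude -9.351°

Apply the spherical direct solution leg by leg, carrying full precision between legs.
Leg 1: from (9.846°, 1.213°), δ = 816/6378.137 = 0.127937 rad, θ = 276° → φ = 10.530°, λ = -6.202°.
Leg 2: from (10.530°, -6.202°), δ = 2871.3/6378.137 = 0.450178 rad, θ = 187° → φ = -15.074°, λ = -9.351°.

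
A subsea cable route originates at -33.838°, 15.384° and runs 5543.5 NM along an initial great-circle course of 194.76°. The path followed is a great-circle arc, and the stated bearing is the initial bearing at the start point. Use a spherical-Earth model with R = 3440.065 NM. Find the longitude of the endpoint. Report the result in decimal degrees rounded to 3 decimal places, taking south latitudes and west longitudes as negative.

longitude -140.617°

Angular distance δ = d/R = 5543.5 / 3440.065 = 1.611452 rad.
With φ₁ = -33.838° = -0.590585 rad and θ = 194.76° = 3.399203 rad:
sin φ₂ = sin φ₁ cos δ + cos φ₁ sin δ cos θ = (-0.556847)(-0.040645) + (0.830615)(0.999174)(-0.967001) = -0.779910
φ₂ = asin(-0.779910) = -0.894522 rad = -51.252°.
For the longitude increment, Δλ = atan2( sin θ sin δ cos φ₁, cos δ − sin φ₁ sin φ₂ ) = atan2(-0.211442, -0.474935) = -156.001°.
λ₂ = 15.384° + -156.001° = -140.617°.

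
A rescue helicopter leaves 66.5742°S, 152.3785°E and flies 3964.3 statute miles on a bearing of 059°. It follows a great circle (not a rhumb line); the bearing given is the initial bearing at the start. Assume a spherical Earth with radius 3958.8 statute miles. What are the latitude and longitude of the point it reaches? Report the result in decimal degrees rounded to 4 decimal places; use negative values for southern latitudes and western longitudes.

latitude -18.7986°, longitude -157.9272°

The arc subtends δ = 3964.3/3958.8 = 1.001389 rad at the centre.
Converting: φ₁ = -1.161939 rad, θ = 1.029744 rad.
sin φ₂ = sin φ₁ cos δ + cos φ₁ sin δ cos θ = (-0.917576)(0.539133) + (0.397561)(0.842221)(0.515038) = -0.322243
φ₂ = asin(-0.322243) = -0.328098 rad = -18.7986°.
Then Δλ = atan2(0.287009, 0.243451) = 0.867329 rad, from sin θ sin δ cos φ₁ over cos δ − sin φ₁ sin φ₂.
λ₂ = 152.3785° + 49.6943° = 202.0728°, normalized to (−180°, 180°] → -157.9272°.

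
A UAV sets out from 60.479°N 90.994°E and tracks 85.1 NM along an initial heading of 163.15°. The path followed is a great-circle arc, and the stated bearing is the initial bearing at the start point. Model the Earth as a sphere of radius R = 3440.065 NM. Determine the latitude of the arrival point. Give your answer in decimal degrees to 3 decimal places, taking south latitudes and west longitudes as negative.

Angular distance δ = d/R = 85.1 / 3440.065 = 0.024738 rad.
Start latitude φ₁ = 1.055558 rad; initial bearing θ = 2.847505 rad.
Applying the spherical law of cosines for sides, sin φ₂ = sin φ₁ cos δ + cos φ₁ sin δ cos θ = 0.858244, so φ₂ = 59.120°.
For the longitude increment, Δλ = atan2( sin θ sin δ cos φ₁, cos δ − sin φ₁ sin φ₂ ) = atan2(0.003533, 0.252871) = 0.800°.
λ₂ = 90.994° + 0.800° = 91.794°.

latitude 59.120°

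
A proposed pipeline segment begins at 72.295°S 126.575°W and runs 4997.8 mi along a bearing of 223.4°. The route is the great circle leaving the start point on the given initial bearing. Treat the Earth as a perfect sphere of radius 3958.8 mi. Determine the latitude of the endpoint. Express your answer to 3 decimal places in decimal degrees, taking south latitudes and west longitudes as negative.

Central angle δ = d/R = 1.262453 rad.
Start latitude φ₁ = -1.261786 rad; initial bearing θ = 3.899066 rad.
sin φ₂ = sin φ₁ cos δ + cos φ₁ sin δ cos θ = (-0.952635)(0.303480) + (0.304116)(0.952838)(-0.726575) = -0.499648
φ₂ = asin(-0.499648) = -0.523192 rad = -29.977°.
For the longitude increment, Δλ = atan2( sin θ sin δ cos φ₁, cos δ − sin φ₁ sin φ₂ ) = atan2(-0.199100, -0.172502) = -130.906°.
λ₂ = -126.575° + -130.906° = -257.481°, normalized to (−180°, 180°] → 102.519°.

latitude -29.977°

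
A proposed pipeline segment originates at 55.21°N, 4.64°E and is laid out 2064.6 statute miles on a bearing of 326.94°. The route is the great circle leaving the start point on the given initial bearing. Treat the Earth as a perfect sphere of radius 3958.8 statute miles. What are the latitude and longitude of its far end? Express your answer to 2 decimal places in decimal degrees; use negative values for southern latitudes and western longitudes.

Central angle δ = d/R = 0.521522 rad.
Start latitude φ₁ = 0.963596 rad; initial bearing θ = 5.706179 rad.
sin φ₂ = sin φ₁ cos δ + cos φ₁ sin δ cos θ = (0.821249)(0.867062) + (0.570570)(0.498200)(0.838100) = 0.950310
φ₂ = asin(0.950310) = 1.254231 rad = 71.86°.
Δλ = atan2( sin θ sin δ cos φ₁ , cos δ − sin φ₁ sin φ₂ ) = atan2(-0.155068, 0.086621) = -1.061374 rad = -60.81°.
λ₂ = λ₁ + Δλ = -56.17°.

latitude 71.86°, longitude -56.17°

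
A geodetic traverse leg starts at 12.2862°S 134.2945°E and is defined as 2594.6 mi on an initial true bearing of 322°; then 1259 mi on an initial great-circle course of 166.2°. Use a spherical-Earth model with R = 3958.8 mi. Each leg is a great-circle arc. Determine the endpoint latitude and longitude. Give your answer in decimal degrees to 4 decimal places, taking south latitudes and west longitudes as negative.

latitude -0.2364°, longitude 115.4044°

Apply the spherical direct solution leg by leg, carrying full precision between legs.
Leg 1: from (-12.2862°, 134.2945°), δ = 2594.6/3958.8 = 0.655401 rad, θ = 322° → φ = 17.4918°, λ = 111.1268°.
Leg 2: from (17.4918°, 111.1268°), δ = 1259/3958.8 = 0.318026 rad, θ = 166.2° → φ = -0.2364°, λ = 115.4044°.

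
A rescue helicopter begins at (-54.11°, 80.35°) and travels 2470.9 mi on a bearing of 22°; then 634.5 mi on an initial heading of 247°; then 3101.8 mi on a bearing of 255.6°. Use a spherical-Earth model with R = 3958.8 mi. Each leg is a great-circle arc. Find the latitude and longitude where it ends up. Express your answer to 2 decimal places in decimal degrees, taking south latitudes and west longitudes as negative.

latitude -26.13°, longitude 35.02°

Apply the spherical direct solution leg by leg, carrying full precision between legs.
Leg 1: from (-54.11°, 80.35°), δ = 2470.9/3958.8 = 0.624154 rad, θ = 22° → φ = -19.86°, λ = 93.81°.
Leg 2: from (-19.86°, 93.81°), δ = 634.5/3958.8 = 0.160276 rad, θ = 247° → φ = -23.21°, λ = 84.61°.
Leg 3: from (-23.21°, 84.61°), δ = 3101.8/3958.8 = 0.783520 rad, θ = 255.6° → φ = -26.13°, λ = 35.02°.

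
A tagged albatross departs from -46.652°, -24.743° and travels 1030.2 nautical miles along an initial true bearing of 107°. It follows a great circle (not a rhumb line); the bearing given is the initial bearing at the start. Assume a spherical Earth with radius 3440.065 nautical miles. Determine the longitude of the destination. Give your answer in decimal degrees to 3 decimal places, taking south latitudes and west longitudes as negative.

δ = 1030.2/3440.065 = 0.299471 rad (17.1584°).
Converting: φ₁ = -0.814231 rad, θ = 1.867502 rad.
sin φ₂ = sin φ₁ cos δ + cos φ₁ sin δ cos θ = (-0.727198)(0.955493) + (0.686428)(0.295015)(-0.292372) = -0.754039
φ₂ = asin(-0.754039) = -0.854190 rad = -48.942°.
Δλ = atan2( sin θ sin δ cos φ₁ , cos δ − sin φ₁ sin φ₂ ) = atan2(0.193658, 0.407157) = 0.443966 rad = 25.437°.
λ₂ = λ₁ + Δλ = 0.694°.

longitude 0.694°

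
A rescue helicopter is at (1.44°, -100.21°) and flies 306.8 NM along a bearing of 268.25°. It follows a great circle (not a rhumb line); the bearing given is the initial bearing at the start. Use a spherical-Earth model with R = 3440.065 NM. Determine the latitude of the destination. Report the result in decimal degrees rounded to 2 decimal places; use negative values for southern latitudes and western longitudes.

latitude 1.28°

Central angle δ = d/R = 0.089184 rad.
With φ₁ = 1.44° = 0.025133 rad and θ = 268.25° = 4.681846 rad:
sin φ₂ = sin φ₁ cos δ + cos φ₁ sin δ cos θ = (0.025130)(0.996026) + (0.999684)(0.089066)(-0.030539) = 0.022311
φ₂ = asin(0.022311) = 0.022313 rad = 1.28°.
Δλ = atan2( sin θ sin δ cos φ₁ , cos δ − sin φ₁ sin φ₂ ) = atan2(-0.088997, 0.995465) = -0.089165 rad = -5.11°.
λ₂ = -100.21° + -5.11° = -105.32°.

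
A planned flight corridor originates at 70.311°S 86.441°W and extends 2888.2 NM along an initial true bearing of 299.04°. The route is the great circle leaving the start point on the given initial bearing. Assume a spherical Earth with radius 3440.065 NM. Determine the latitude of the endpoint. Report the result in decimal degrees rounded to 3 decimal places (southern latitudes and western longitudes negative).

latitude -30.464°

Central angle δ = d/R = 0.839577 rad.
Start latitude φ₁ = -1.227158 rad; initial bearing θ = 5.219233 rad.
sin φ₂ = sin φ₁ cos δ + cos φ₁ sin δ cos θ = (-0.941535)(0.667778) + (0.336915)(0.744361)(0.485420) = -0.507000
φ₂ = asin(-0.507000) = -0.531700 rad = -30.464°.
For the longitude increment, Δλ = atan2( sin θ sin δ cos φ₁, cos δ − sin φ₁ sin φ₂ ) = atan2(-0.219257, 0.190420) = -49.026°.
λ₂ = λ₁ + Δλ = -135.467°.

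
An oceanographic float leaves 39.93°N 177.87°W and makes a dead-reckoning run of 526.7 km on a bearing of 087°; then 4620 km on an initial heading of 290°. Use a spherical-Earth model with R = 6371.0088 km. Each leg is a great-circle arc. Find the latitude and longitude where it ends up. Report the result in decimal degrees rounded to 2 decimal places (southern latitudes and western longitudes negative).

latitude 40.91°, longitude 132.75°

Apply the spherical direct solution leg by leg, carrying full precision between legs.
Leg 1: from (39.93°, -177.87°), δ = 526.7/6371.0088 = 0.082671 rad, θ = 87° → φ = 40.01°, λ = -171.69°.
Leg 2: from (40.01°, -171.69°), δ = 4620/6371.0088 = 0.725160 rad, θ = 290° → φ = 40.91°, λ = 132.75°.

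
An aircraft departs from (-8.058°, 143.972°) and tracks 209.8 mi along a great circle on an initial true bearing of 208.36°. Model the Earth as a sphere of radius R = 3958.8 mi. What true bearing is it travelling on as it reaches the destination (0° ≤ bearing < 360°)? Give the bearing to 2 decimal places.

The arc subtends δ = 209.8/3958.8 = 0.052996 rad at the centre.
Start latitude φ₁ = -0.140639 rad; initial bearing θ = 3.636568 rad.
Destination latitude: φ₂ = arcsin( sin φ₁ cos δ + cos φ₁ sin δ cos θ ) = arcsin(-0.186132) = -10.727°.
For the longitude increment, Δλ = atan2( sin θ sin δ cos φ₁, cos δ − sin φ₁ sin φ₂ ) = atan2(-0.024913, 0.972505) = -1.467°.
Hence λ₂ = 143.972° + -1.467° = 142.505°.
The forward bearing on arrival equals the back-azimuth from the destination plus 180°.
Back-azimuth from P₂ (-10.73°, 142.50°) to P₁ (-8.06°, 143.97°), with Δλ' = λ₁ − λ₂ = 1.47°: atan2( sin Δλ' cos φ₁ , cos φ₂ sin φ₁ − sin φ₂ cos φ₁ cos Δλ' ) = 28.60°.
Final bearing = (28.60° + 180°) mod 360° = 208.60°.

final bearing 208.60°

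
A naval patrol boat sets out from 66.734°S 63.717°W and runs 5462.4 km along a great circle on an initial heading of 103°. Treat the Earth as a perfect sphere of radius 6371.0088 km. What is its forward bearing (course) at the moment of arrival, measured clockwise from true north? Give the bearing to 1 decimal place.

Central angle δ = d/R = 0.857384 rad.
Start latitude φ₁ = -1.164728 rad; initial bearing θ = 1.797689 rad.
sin φ₂ = sin φ₁ cos δ + cos φ₁ sin δ cos θ = (-0.918681)(0.654418) + (0.395000)(0.756133)(-0.224951) = -0.668388
φ₂ = asin(-0.668388) = -0.732039 rad = -41.943°.
Δλ = atan2( sin θ sin δ cos φ₁ , cos δ − sin φ₁ sin φ₂ ) = atan2(0.291018, 0.040383) = 1.432914 rad = 82.100°.
λ₂ = λ₁ + Δλ = 18.383°.
The forward bearing on arrival equals the back-azimuth from the destination plus 180°.
Back-azimuth from P₂ (-41.9°, 18.4°) to P₁ (-66.7°, -63.7°), with Δλ' = λ₁ − λ₂ = -82.1°: atan2( sin Δλ' cos φ₁ , cos φ₂ sin φ₁ − sin φ₂ cos φ₁ cos Δλ' ) = 211.2°.
Final bearing = (211.2° + 180°) mod 360° = 31.2°.

final bearing 31.2°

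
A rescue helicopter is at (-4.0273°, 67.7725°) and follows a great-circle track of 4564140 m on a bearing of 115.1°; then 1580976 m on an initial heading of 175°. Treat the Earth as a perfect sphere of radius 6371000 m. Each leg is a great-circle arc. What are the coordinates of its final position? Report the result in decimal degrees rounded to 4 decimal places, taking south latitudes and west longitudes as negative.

Apply the spherical direct solution leg by leg, carrying full precision between legs.
Leg 1: from (-4.0273°, 67.7725°), δ = 4564140/6371000 = 0.716393 rad, θ = 115.1° → φ = -19.3196°, λ = 106.8332°.
Leg 2: from (-19.3196°, 106.8332°), δ = 1580976/6371000 = 0.248152 rad, θ = 175° → φ = -33.4771°, λ = 108.3038°.

latitude -33.4771°, longitude 108.3038°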